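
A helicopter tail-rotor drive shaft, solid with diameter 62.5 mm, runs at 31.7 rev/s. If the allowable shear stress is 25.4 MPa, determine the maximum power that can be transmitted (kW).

243 kW

J = πd⁴/32 = π(0.0625)⁴/32 = 1.498×10^-6 m⁴.
T_max = τ_allow·J/r = 2.54×10^7 × 1.498×10^-6 / 0.0312 = 1218 N·m.
ω = 2π·31.7 = 199.2 rad/s, so P_max = T_max·ω = 2.425×10^5 W.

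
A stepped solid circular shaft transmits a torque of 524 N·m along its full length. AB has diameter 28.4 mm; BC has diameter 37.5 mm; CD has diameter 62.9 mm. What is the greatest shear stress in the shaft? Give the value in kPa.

Under the same torque, τ_max = 16T/(πd³) is largest where d is smallest — segment AB (d = 28.4 mm).
τ_max = 16·524.0/(π·(0.0284)³) = 1.165×10^8 Pa.

117000 kPa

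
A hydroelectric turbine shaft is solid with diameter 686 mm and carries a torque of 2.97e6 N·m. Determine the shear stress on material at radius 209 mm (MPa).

28.6 MPa

J = πd⁴/32 = π(0.686)⁴/32 = 0.02174 m⁴.
Shear stress varies linearly with radius: τ = T·r/J = 2.970e6 × 0.209 / 0.02174 = 2.855×10^7 Pa.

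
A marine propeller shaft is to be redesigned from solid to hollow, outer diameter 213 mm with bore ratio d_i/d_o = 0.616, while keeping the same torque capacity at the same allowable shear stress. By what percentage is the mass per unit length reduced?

31.2 %

Equal τ_max and T ⇒ the solid shaft needs d_s³ = d_o³(1−k⁴), so d_s = 213·(1−0.616⁴)^(1/3) = 202.2 mm.
Area ratio A_h/A_s = d_o²(1−k²)/d_s² = (1−k²)/(1−k⁴)^(2/3) = 0.6883.
Mass saving = 1 − 0.6883 = 31.2 %.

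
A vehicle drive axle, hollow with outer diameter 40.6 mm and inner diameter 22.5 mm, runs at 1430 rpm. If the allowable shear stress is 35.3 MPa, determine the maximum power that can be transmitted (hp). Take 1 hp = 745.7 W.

84.4 hp

J = π(d_o⁴ − d_i⁴)/32 = π(0.0406⁴ − 0.0225⁴)/32 = 2.416×10^-7 m⁴.
T_max = τ_allow·J/r = 3.53×10^7 × 2.416×10^-7 / 0.0203 = 420.1 N·m.
ω = 2π·1430/60 = 149.7 rad/s, so P_max = T_max·ω = 6.291×10^4 W.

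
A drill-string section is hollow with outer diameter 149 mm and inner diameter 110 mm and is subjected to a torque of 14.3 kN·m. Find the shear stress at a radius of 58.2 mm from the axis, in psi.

3550 psi

J = π(d_o⁴ − d_i⁴)/32 = π(0.149⁴ − 0.110⁴)/32 = 3.402×10^-5 m⁴.
Shear stress varies linearly with radius: τ = T·r/J = 14300 × 0.0582 / 3.402×10^-5 = 2.447×10^7 Pa.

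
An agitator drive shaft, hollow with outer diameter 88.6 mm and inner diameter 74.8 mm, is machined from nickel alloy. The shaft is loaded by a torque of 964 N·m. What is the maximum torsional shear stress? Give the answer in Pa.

J = π(d_o⁴ − d_i⁴)/32 = π(0.0886⁴ − 0.0748⁴)/32 = 2.976×10^-6 m⁴.
τ_max = T·r/J = 964.0 × 0.0443 / 2.976×10^-6 = 1.435×10^7 Pa.

1.43e7 Pa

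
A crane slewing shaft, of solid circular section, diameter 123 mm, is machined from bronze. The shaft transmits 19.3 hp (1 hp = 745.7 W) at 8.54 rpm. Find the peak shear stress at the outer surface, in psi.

ω = 2π·8.54/60 = 0.8943 rad/s, so T = P/ω = 19.3×745.7 / 0.8943 = 16090 N·m.
J = πd⁴/32 = π(0.123)⁴/32 = 2.247×10^-5 m⁴.
τ_max = T·r/J = 16090 × 0.0615 / 2.247×10^-5 = 4.404×10^7 Pa.

6390 psi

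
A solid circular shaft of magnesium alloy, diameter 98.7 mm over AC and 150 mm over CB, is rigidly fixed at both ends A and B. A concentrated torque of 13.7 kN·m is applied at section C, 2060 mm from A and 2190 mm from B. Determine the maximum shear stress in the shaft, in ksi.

2.50 ksi

Compatibility: T_A·a/J_AC = T_B·b/J_CB with T_A + T_B = T₀.
J_AC = 9.32×10^-6 m⁴, J_CB = 4.97×10^-5 m⁴, so T_A = T₀·(J_AC/a)/((J_AC/a)+(J_CB/b)) = 2277 N·m, T_B = 11420 N·m.
τ in each portion: τ_AC = 1.21×10^7 Pa, τ_CB = 1.72×10^7 Pa; maximum is in CB.
τ_max = T_CB·r/J = 11420·0.0750/4.97×10^-5 = 1.724×10^7 Pa.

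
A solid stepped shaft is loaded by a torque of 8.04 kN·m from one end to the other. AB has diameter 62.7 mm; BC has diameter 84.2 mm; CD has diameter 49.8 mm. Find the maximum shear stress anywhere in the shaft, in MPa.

332 MPa

Under the same torque, τ_max = 16T/(πd³) is largest where d is smallest — segment CD (d = 49.8 mm).
τ_max = 16·8040/(π·(0.0498)³) = 3.315×10^8 Pa.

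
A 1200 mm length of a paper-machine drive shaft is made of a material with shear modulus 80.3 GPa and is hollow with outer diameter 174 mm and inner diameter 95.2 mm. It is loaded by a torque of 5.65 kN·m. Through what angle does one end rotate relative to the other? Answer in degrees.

0.0590°

J = π(d_o⁴ − d_i⁴)/32 = π(0.174⁴ − 0.0952⁴)/32 = 8.193×10^-5 m⁴.
θ = T·L/(G·J) = 5650 × 1.20 / (80.3×10⁹ × 8.193×10^-5) = 1.031×10^-3 rad.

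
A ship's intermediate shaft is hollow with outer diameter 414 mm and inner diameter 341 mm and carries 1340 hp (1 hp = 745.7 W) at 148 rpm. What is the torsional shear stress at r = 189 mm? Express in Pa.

ω = 2π·148/60 = 15.50 rad/s, so T = P/ω = 1340×745.7 / 15.50 = 64470 N·m.
J = π(d_o⁴ − d_i⁴)/32 = π(0.414⁴ − 0.341⁴)/32 = 1.557×10^-3 m⁴.
Shear stress varies linearly with radius: τ = T·r/J = 64470 × 0.189 / 1.557×10^-3 = 7.828×10^6 Pa.

7.83e6 Pa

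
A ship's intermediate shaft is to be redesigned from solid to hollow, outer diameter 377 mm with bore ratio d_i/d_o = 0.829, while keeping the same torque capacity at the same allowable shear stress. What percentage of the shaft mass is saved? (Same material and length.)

52.1 %

Equal τ_max and T ⇒ the solid shaft needs d_s³ = d_o³(1−k⁴), so d_s = 377·(1−0.829⁴)^(1/3) = 304.7 mm.
Area ratio A_h/A_s = d_o²(1−k²)/d_s² = (1−k²)/(1−k⁴)^(2/3) = 0.4789.
Mass saving = 1 − 0.4789 = 52.1 %.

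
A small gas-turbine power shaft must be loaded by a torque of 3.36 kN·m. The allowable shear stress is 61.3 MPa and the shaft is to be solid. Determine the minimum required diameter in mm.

65.4 mm

For a solid shaft τ_max = 16T/(πd³), so d = (16T/(π τ_allow))^(1/3) = (16·3360/(π·6.13×10^7))^(1/3) = 0.06536 m.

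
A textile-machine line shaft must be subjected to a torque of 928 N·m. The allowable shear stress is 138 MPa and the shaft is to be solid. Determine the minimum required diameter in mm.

For a solid shaft τ_max = 16T/(πd³), so d = (16T/(π τ_allow))^(1/3) = (16·928.0/(π·1.38×10^8))^(1/3) = 0.03247 m.

32.5 mm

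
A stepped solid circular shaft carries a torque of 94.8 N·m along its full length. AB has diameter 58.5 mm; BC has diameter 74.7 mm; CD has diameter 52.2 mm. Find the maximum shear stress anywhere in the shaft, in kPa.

Under the same torque, τ_max = 16T/(πd³) is largest where d is smallest — segment CD (d = 52.2 mm).
τ_max = 16·94.80/(π·(0.0522)³) = 3.394×10^6 Pa.

3390 kPa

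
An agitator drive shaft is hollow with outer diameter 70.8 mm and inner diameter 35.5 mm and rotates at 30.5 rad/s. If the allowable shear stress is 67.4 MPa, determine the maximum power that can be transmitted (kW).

134 kW

J = π(d_o⁴ − d_i⁴)/32 = π(0.0708⁴ − 0.0355⁴)/32 = 2.311×10^-6 m⁴.
T_max = τ_allow·J/r = 6.74×10^7 × 2.311×10^-6 / 0.0354 = 4400 N·m.
ω = 30.5 rad/s, so P_max = T_max·ω = 1.342×10^5 W.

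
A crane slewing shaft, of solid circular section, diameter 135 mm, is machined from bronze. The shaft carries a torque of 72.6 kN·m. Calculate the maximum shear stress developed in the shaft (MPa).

150 MPa

J = πd⁴/32 = π(0.135)⁴/32 = 3.261×10^-5 m⁴.
τ_max = T·r/J = 72600 × 0.0675 / 3.261×10^-5 = 1.503×10^8 Pa.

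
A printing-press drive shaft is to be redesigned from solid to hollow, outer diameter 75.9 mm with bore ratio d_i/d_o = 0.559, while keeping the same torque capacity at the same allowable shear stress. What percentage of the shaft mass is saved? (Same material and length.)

26.4 %

Equal τ_max and T ⇒ the solid shaft needs d_s³ = d_o³(1−k⁴), so d_s = 75.9·(1−0.559⁴)^(1/3) = 73.34 mm.
Area ratio A_h/A_s = d_o²(1−k²)/d_s² = (1−k²)/(1−k⁴)^(2/3) = 0.7363.
Mass saving = 1 − 0.7363 = 26.4 %.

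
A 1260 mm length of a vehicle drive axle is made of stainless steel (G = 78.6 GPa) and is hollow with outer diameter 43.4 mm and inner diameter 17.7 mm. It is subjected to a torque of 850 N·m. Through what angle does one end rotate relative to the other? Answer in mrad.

40.2 mrad

J = π(d_o⁴ − d_i⁴)/32 = π(0.0434⁴ − 0.0177⁴)/32 = 3.387×10^-7 m⁴.
θ = T·L/(G·J) = 850.0 × 1.26 / (78.6×10⁹ × 3.387×10^-7) = 0.04023 rad.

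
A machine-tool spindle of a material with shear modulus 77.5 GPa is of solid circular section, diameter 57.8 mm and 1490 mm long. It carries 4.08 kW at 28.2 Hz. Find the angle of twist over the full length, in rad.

4.04e-4 rad

ω = 2π·28.2 = 177.2 rad/s, so T = P/ω = 4.08×10³ / 177.2 = 23.03 N·m.
J = πd⁴/32 = π(0.0578)⁴/32 = 1.096×10^-6 m⁴.
θ = T·L/(G·J) = 23.03 × 1.49 / (77.5×10⁹ × 1.096×10^-6) = 4.040×10^-4 rad.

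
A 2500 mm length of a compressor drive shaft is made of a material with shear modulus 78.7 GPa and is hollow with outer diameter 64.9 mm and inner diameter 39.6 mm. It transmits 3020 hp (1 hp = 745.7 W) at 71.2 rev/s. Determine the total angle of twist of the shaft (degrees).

6.11°

ω = 2π·71.2 = 447.4 rad/s, so T = P/ω = 3020×745.7 / 447.4 = 5034 N·m.
J = π(d_o⁴ − d_i⁴)/32 = π(0.0649⁴ − 0.0396⁴)/32 = 1.500×10^-6 m⁴.
θ = T·L/(G·J) = 5034 × 2.50 / (78.7×10⁹ × 1.500×10^-6) = 0.1066 rad.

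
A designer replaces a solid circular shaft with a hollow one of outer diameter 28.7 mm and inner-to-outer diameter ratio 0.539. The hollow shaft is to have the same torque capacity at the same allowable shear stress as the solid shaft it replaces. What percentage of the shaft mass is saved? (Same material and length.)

Equal τ_max and T ⇒ the solid shaft needs d_s³ = d_o³(1−k⁴), so d_s = 28.7·(1−0.539⁴)^(1/3) = 27.87 mm.
Area ratio A_h/A_s = d_o²(1−k²)/d_s² = (1−k²)/(1−k⁴)^(2/3) = 0.7524.
Mass saving = 1 − 0.7524 = 24.8 %.

24.8 %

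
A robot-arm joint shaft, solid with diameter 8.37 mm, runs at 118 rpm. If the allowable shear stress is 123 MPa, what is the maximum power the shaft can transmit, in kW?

0.175 kW

J = πd⁴/32 = π(0.00837)⁴/32 = 4.818×10^-10 m⁴.
T_max = τ_allow·J/r = 1.23×10^8 × 4.818×10^-10 / 0.00418 = 14.16 N·m.
ω = 2π·118/60 = 12.36 rad/s, so P_max = T_max·ω = 175.0 W.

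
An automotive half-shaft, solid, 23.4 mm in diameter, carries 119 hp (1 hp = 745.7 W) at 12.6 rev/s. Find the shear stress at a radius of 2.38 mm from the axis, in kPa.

90600 kPa

ω = 2π·12.6 = 79.17 rad/s, so T = P/ω = 119×745.7 / 79.17 = 1121 N·m.
J = πd⁴/32 = π(0.0234)⁴/32 = 2.943×10^-8 m⁴.
Shear stress varies linearly with radius: τ = T·r/J = 1121 × 0.00238 / 2.943×10^-8 = 9.063×10^7 Pa.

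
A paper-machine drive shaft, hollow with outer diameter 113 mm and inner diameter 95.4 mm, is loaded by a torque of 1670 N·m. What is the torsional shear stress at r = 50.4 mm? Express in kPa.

10700 kPa

J = π(d_o⁴ − d_i⁴)/32 = π(0.113⁴ − 0.0954⁴)/32 = 7.875×10^-6 m⁴.
Shear stress varies linearly with radius: τ = T·r/J = 1670 × 0.0504 / 7.875×10^-6 = 1.069×10^7 Pa.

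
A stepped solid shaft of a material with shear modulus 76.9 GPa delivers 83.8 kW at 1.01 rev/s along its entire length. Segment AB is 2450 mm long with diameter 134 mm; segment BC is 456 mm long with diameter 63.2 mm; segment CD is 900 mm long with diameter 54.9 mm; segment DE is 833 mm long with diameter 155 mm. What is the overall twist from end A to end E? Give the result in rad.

ω = 2π·1.01 = 6.346 rad/s, so T = P/ω = 83.8×10³ / 6.346 = 13210 N·m.
J_AB = π(0.134)⁴/32 = 3.17×10^-5 m⁴; J_BC = π(0.0632)⁴/32 = 1.57×10^-6 m⁴; J_CD = π(0.0549)⁴/32 = 8.92×10^-7 m⁴; J_DE = π(0.155)⁴/32 = 5.67×10^-5 m⁴.
θ = (T/G)·Σ L_i/J_i = (13210/76.9×10⁹)·(2.45/3.17×10^-5 + 0.456/1.57×10^-6 + 0.900/8.92×10^-7 + 0.833/5.67×10^-5) = 0.2391 rad.

0.239 rad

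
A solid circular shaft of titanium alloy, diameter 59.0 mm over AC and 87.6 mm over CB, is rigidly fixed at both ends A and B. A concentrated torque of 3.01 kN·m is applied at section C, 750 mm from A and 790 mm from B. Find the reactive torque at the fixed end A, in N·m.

536 N·m

Compatibility: T_A·a/J_AC = T_B·b/J_CB with T_A + T_B = T₀.
J_AC = 1.19×10^-6 m⁴, J_CB = 5.78×10^-6 m⁴, so T_A = T₀·(J_AC/a)/((J_AC/a)+(J_CB/b)) = 536.2 N·m, T_B = 2474 N·m.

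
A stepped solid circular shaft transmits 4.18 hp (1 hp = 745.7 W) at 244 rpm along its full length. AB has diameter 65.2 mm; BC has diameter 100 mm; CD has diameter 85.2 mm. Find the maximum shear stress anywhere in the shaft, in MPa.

ω = 2π·244/60 = 25.55 rad/s, so T = P/ω = 4.18×745.7 / 25.55 = 122.0 N·m.
Under the same torque, τ_max = 16T/(πd³) is largest where d is smallest — segment AB (d = 65.2 mm).
τ_max = 16·122.0/(π·(0.0652)³) = 2.242×10^6 Pa.

2.24 MPa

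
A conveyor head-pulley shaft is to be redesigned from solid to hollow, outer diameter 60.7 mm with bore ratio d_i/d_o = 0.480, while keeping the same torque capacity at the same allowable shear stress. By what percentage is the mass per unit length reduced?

20.2 %

Equal τ_max and T ⇒ the solid shaft needs d_s³ = d_o³(1−k⁴), so d_s = 60.7·(1−0.480⁴)^(1/3) = 59.61 mm.
Area ratio A_h/A_s = d_o²(1−k²)/d_s² = (1−k²)/(1−k⁴)^(2/3) = 0.7981.
Mass saving = 1 − 0.7981 = 20.2 %.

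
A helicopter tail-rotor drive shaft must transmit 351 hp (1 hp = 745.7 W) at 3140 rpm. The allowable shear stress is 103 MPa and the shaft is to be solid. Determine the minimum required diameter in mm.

34.0 mm

ω = 2π·3140/60 = 328.8 rad/s, so T = P/ω = 351×745.7 / 328.8 = 796.0 N·m.
For a solid shaft τ_max = 16T/(πd³), so d = (16T/(π τ_allow))^(1/3) = (16·796.0/(π·1.03×10^8))^(1/3) = 0.03402 m.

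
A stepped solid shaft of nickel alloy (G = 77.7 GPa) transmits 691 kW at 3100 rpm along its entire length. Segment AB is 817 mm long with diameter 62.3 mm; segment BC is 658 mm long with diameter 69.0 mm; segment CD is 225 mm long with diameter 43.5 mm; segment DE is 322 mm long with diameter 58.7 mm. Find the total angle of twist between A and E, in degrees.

ω = 2π·3100/60 = 324.6 rad/s, so T = P/ω = 691×10³ / 324.6 = 2129 N·m.
J_AB = π(0.0623)⁴/32 = 1.48×10^-6 m⁴; J_BC = π(0.0690)⁴/32 = 2.23×10^-6 m⁴; J_CD = π(0.0435)⁴/32 = 3.52×10^-7 m⁴; J_DE = π(0.0587)⁴/32 = 1.17×10^-6 m⁴.
θ = (T/G)·Σ L_i/J_i = (2129/77.7×10⁹)·(0.817/1.48×10^-6 + 0.658/2.23×10^-6 + 0.225/3.52×10^-7 + 0.322/1.17×10^-6) = 0.04834 rad.

2.77°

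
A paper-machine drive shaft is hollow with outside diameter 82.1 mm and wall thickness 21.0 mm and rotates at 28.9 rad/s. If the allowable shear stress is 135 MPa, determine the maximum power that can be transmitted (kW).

400 kW

J = π(d_o⁴ − d_i⁴)/32 = π(0.0821⁴ − 0.0401⁴)/32 = 4.207×10^-6 m⁴.
T_max = τ_allow·J/r = 1.35×10^8 × 4.207×10^-6 / 0.0410 = 13830 N·m.
ω = 28.9 rad/s, so P_max = T_max·ω = 3.998×10^5 W.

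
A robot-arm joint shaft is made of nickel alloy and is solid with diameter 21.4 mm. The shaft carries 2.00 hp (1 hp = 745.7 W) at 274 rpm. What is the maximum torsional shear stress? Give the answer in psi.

3920 psi

ω = 2π·274/60 = 28.69 rad/s, so T = P/ω = 2.00×745.7 / 28.69 = 51.98 N·m.
J = πd⁴/32 = π(0.0214)⁴/32 = 2.059×10^-8 m⁴.
τ_max = T·r/J = 51.98 × 0.0107 / 2.059×10^-8 = 2.701×10^7 Pa.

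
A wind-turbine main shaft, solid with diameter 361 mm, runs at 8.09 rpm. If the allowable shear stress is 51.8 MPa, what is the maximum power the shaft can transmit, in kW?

405 kW

J = πd⁴/32 = π(0.361)⁴/32 = 1.667×10^-3 m⁴.
T_max = τ_allow·J/r = 5.18×10^7 × 1.667×10^-3 / 0.180 = 478500 N·m.
ω = 2π·8.09/60 = 0.8472 rad/s, so P_max = T_max·ω = 4.054×10^5 W.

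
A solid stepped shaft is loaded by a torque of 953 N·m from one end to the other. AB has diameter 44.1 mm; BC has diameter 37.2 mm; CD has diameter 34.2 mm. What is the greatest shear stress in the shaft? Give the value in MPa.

121 MPa

Under the same torque, τ_max = 16T/(πd³) is largest where d is smallest — segment CD (d = 34.2 mm).
τ_max = 16·953.0/(π·(0.0342)³) = 1.213×10^8 Pa.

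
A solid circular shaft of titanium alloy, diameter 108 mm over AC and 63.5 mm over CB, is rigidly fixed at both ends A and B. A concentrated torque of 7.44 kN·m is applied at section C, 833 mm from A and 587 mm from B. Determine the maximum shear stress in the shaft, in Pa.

2.57e7 Pa

Compatibility: T_A·a/J_AC = T_B·b/J_CB with T_A + T_B = T₀.
J_AC = 1.34×10^-5 m⁴, J_CB = 1.60×10^-6 m⁴, so T_A = T₀·(J_AC/a)/((J_AC/a)+(J_CB/b)) = 6361 N·m, T_B = 1079 N·m.
τ in each portion: τ_AC = 2.57×10^7 Pa, τ_CB = 2.15×10^7 Pa; maximum is in AC.
τ_max = T_AC·r/J = 6361·0.0540/1.34×10^-5 = 2.572×10^7 Pa.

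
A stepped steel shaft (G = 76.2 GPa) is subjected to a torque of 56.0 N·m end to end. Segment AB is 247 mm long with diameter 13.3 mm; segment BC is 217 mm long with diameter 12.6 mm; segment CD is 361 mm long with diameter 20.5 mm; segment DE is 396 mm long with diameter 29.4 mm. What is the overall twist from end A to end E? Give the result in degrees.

J_AB = π(0.0133)⁴/32 = 3.07×10^-9 m⁴; J_BC = π(0.0126)⁴/32 = 2.47×10^-9 m⁴; J_CD = π(0.0205)⁴/32 = 1.73×10^-8 m⁴; J_DE = π(0.0294)⁴/32 = 7.33×10^-8 m⁴.
θ = (T/G)·Σ L_i/J_i = (56.00/76.2×10⁹)·(0.247/3.07×10^-9 + 0.217/2.47×10^-9 + 0.361/1.73×10^-8 + 0.396/7.33×10^-8) = 0.1428 rad.

8.18°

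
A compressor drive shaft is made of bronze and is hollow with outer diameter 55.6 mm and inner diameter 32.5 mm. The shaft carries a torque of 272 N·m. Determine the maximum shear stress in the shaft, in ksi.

1.32 ksi

J = π(d_o⁴ − d_i⁴)/32 = π(0.0556⁴ − 0.0325⁴)/32 = 8.287×10^-7 m⁴.
τ_max = T·r/J = 272.0 × 0.0278 / 8.287×10^-7 = 9.125×10^6 Pa.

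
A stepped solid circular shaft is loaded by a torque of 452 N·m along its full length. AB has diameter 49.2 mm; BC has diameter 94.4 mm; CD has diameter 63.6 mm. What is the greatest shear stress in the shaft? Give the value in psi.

Under the same torque, τ_max = 16T/(πd³) is largest where d is smallest — segment AB (d = 49.2 mm).
τ_max = 16·452.0/(π·(0.0492)³) = 1.933×10^7 Pa.

2800 psi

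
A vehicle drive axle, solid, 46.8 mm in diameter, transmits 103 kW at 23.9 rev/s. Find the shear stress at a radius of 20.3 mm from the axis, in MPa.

ω = 2π·23.9 = 150.2 rad/s, so T = P/ω = 103×10³ / 150.2 = 685.9 N·m.
J = πd⁴/32 = π(0.0468)⁴/32 = 4.710×10^-7 m⁴.
Shear stress varies linearly with radius: τ = T·r/J = 685.9 × 0.0203 / 4.710×10^-7 = 2.956×10^7 Pa.

29.6 MPa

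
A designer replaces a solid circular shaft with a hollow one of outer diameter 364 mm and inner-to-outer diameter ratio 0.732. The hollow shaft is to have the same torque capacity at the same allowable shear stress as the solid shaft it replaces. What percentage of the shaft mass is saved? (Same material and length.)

41.8 %

Equal τ_max and T ⇒ the solid shaft needs d_s³ = d_o³(1−k⁴), so d_s = 364·(1−0.732⁴)^(1/3) = 325.2 mm.
Area ratio A_h/A_s = d_o²(1−k²)/d_s² = (1−k²)/(1−k⁴)^(2/3) = 0.5817.
Mass saving = 1 − 0.5817 = 41.8 %.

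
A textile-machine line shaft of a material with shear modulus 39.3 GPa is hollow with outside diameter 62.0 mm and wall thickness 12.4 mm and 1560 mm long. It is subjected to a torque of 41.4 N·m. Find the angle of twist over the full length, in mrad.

1.30 mrad

J = π(d_o⁴ − d_i⁴)/32 = π(0.0620⁴ − 0.0372⁴)/32 = 1.263×10^-6 m⁴.
θ = T·L/(G·J) = 41.40 × 1.56 / (39.3×10⁹ × 1.263×10^-6) = 1.302×10^-3 rad.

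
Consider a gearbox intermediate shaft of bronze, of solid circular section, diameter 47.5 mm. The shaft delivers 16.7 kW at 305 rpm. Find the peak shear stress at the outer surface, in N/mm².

24.8 N/mm²

ω = 2π·305/60 = 31.94 rad/s, so T = P/ω = 16.7×10³ / 31.94 = 522.9 N·m.
J = πd⁴/32 = π(0.0475)⁴/32 = 4.998×10^-7 m⁴.
τ_max = T·r/J = 522.9 × 0.0238 / 4.998×10^-7 = 2.485×10^7 Pa.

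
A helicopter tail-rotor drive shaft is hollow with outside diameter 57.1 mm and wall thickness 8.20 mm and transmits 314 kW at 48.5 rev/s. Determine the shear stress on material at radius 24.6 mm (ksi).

4.75 ksi

ω = 2π·48.5 = 304.7 rad/s, so T = P/ω = 314×10³ / 304.7 = 1030 N·m.
J = π(d_o⁴ − d_i⁴)/32 = π(0.0571⁴ − 0.0407⁴)/32 = 7.742×10^-7 m⁴.
Shear stress varies linearly with radius: τ = T·r/J = 1030 × 0.0246 / 7.742×10^-7 = 3.274×10^7 Pa.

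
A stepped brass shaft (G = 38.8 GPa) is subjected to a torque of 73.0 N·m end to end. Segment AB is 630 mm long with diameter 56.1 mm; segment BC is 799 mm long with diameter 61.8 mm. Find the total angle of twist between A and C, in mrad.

2.27 mrad

J_AB = π(0.0561)⁴/32 = 9.72×10^-7 m⁴; J_BC = π(0.0618)⁴/32 = 1.43×10^-6 m⁴.
θ = (T/G)·Σ L_i/J_i = (73.00/38.8×10⁹)·(0.630/9.72×10^-7 + 0.799/1.43×10^-6) = 2.269×10^-3 rad.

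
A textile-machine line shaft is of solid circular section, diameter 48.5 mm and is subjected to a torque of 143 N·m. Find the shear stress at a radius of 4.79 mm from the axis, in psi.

183 psi

J = πd⁴/32 = π(0.0485)⁴/32 = 5.432×10^-7 m⁴.
Shear stress varies linearly with radius: τ = T·r/J = 143.0 × 0.00479 / 5.432×10^-7 = 1.261×10^6 Pa.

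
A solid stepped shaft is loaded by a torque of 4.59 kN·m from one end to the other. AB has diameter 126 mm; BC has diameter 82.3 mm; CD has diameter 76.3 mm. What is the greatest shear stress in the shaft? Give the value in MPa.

52.6 MPa

Under the same torque, τ_max = 16T/(πd³) is largest where d is smallest — segment CD (d = 76.3 mm).
τ_max = 16·4590/(π·(0.0763)³) = 5.263×10^7 Pa.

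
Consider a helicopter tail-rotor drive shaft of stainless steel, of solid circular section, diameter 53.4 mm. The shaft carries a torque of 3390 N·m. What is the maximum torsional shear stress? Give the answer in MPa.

J = πd⁴/32 = π(0.0534)⁴/32 = 7.983×10^-7 m⁴.
τ_max = T·r/J = 3390 × 0.0267 / 7.983×10^-7 = 1.134×10^8 Pa.

113 MPa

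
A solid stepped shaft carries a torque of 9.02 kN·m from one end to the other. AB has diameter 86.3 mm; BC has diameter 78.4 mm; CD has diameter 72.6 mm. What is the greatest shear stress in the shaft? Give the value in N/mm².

Under the same torque, τ_max = 16T/(πd³) is largest where d is smallest — segment CD (d = 72.6 mm).
τ_max = 16·9020/(π·(0.0726)³) = 1.201×10^8 Pa.

120 N/mm²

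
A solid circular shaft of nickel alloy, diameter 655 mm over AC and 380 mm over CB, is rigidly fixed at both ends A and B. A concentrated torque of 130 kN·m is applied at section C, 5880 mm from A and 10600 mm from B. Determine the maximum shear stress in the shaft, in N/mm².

2.22 N/mm²

Compatibility: T_A·a/J_AC = T_B·b/J_CB with T_A + T_B = T₀.
J_AC = 0.0181 m⁴, J_CB = 2.05×10^-3 m⁴, so T_A = T₀·(J_AC/a)/((J_AC/a)+(J_CB/b)) = 122300 N·m, T_B = 7686 N·m.
τ in each portion: τ_AC = 2.22×10^6 Pa, τ_CB = 7.13×10^5 Pa; maximum is in AC.
τ_max = T_AC·r/J = 122300·0.328/0.0181 = 2.217×10^6 Pa.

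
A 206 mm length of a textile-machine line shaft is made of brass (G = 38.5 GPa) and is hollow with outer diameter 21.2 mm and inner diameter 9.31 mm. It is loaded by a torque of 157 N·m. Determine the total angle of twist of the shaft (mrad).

44.0 mrad

J = π(d_o⁴ − d_i⁴)/32 = π(0.0212⁴ − 0.00931⁴)/32 = 1.909×10^-8 m⁴.
θ = T·L/(G·J) = 157.0 × 0.206 / (38.5×10⁹ × 1.909×10^-8) = 0.04400 rad.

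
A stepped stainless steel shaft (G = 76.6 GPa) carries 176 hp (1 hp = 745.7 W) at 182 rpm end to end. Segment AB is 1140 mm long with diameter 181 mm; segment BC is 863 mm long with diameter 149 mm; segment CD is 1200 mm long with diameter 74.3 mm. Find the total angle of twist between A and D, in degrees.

ω = 2π·182/60 = 19.06 rad/s, so T = P/ω = 176×745.7 / 19.06 = 6886 N·m.
J_AB = π(0.181)⁴/32 = 1.05×10^-4 m⁴; J_BC = π(0.149)⁴/32 = 4.84×10^-5 m⁴; J_CD = π(0.0743)⁴/32 = 2.99×10^-6 m⁴.
θ = (T/G)·Σ L_i/J_i = (6886/76.6×10⁹)·(1.14/1.05×10^-4 + 0.863/4.84×10^-5 + 1.20/2.99×10^-6) = 0.03863 rad.

2.21°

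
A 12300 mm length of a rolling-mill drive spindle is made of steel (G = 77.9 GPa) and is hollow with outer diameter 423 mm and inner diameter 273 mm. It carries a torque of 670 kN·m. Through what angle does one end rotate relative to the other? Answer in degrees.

J = π(d_o⁴ − d_i⁴)/32 = π(0.423⁴ − 0.273⁴)/32 = 2.598×10^-3 m⁴.
θ = T·L/(G·J) = 670000 × 12.3 / (77.9×10⁹ × 2.598×10^-3) = 0.04072 rad.

2.33°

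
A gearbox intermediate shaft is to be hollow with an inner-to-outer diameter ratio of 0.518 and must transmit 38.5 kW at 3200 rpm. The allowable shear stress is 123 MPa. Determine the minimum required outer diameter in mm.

17.2 mm

ω = 2π·3200/60 = 335.1 rad/s, so T = P/ω = 38.5×10³ / 335.1 = 114.9 N·m.
For a hollow shaft with d_i/d_o = 0.518: τ_max = 16T/(π d_o³ (1−k⁴)), so d_o = [16T/(π τ_allow (1−k⁴))]^(1/3) = [16·114.9/(π·1.23×10^8·0.9280)]^(1/3) = 0.01724 m.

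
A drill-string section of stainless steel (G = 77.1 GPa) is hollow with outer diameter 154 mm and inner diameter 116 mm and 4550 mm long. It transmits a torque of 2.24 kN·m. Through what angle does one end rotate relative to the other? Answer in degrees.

0.202°

J = π(d_o⁴ − d_i⁴)/32 = π(0.154⁴ − 0.116⁴)/32 = 3.744×10^-5 m⁴.
θ = T·L/(G·J) = 2240 × 4.55 / (77.1×10⁹ × 3.744×10^-5) = 3.531×10^-3 rad.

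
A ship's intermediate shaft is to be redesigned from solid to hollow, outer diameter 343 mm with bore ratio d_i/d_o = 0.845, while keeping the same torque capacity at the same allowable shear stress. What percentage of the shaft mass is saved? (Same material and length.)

Equal τ_max and T ⇒ the solid shaft needs d_s³ = d_o³(1−k⁴), so d_s = 343·(1−0.845⁴)^(1/3) = 270.4 mm.
Area ratio A_h/A_s = d_o²(1−k²)/d_s² = (1−k²)/(1−k⁴)^(2/3) = 0.4600.
Mass saving = 1 − 0.4600 = 54.0 %.

54.0 %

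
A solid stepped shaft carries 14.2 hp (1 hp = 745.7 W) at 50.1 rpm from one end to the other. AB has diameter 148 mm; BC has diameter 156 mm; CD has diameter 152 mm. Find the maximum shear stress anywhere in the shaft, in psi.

ω = 2π·50.1/60 = 5.246 rad/s, so T = P/ω = 14.2×745.7 / 5.246 = 2018 N·m.
Under the same torque, τ_max = 16T/(πd³) is largest where d is smallest — segment AB (d = 148 mm).
τ_max = 16·2018/(π·(0.148)³) = 3.171×10^6 Pa.

460 psi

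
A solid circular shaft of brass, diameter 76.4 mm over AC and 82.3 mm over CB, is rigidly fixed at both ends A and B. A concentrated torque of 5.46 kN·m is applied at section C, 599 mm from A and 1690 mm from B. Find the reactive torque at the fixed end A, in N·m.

Compatibility: T_A·a/J_AC = T_B·b/J_CB with T_A + T_B = T₀.
J_AC = 3.34×10^-6 m⁴, J_CB = 4.50×10^-6 m⁴, so T_A = T₀·(J_AC/a)/((J_AC/a)+(J_CB/b)) = 3696 N·m, T_B = 1764 N·m.

3700 N·m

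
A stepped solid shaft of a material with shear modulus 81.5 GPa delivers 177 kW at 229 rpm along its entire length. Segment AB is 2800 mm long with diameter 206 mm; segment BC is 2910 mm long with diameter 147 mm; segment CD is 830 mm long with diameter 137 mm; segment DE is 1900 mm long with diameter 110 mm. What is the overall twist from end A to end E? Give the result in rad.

ω = 2π·229/60 = 23.98 rad/s, so T = P/ω = 177×10³ / 23.98 = 7381 N·m.
J_AB = π(0.206)⁴/32 = 1.77×10^-4 m⁴; J_BC = π(0.147)⁴/32 = 4.58×10^-5 m⁴; J_CD = π(0.137)⁴/32 = 3.46×10^-5 m⁴; J_DE = π(0.110)⁴/32 = 1.44×10^-5 m⁴.
θ = (T/G)·Σ L_i/J_i = (7381/81.5×10⁹)·(2.80/1.77×10^-4 + 2.91/4.58×10^-5 + 0.830/3.46×10^-5 + 1.90/1.44×10^-5) = 0.02133 rad.

0.0213 rad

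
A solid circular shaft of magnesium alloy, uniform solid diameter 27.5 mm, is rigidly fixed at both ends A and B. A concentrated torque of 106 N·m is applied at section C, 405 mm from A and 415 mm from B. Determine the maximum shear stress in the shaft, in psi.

With uniform GJ and both ends fixed, compatibility θ_AC = θ_CB gives T_A·a = T_B·b, together with T_A + T_B = T₀.
T_A = T₀·b/(a+b) = 106.0·415/820.0 = 53.65 N·m; T_B = 52.35 N·m.
τ in each portion: τ_AC = 1.31×10^7 Pa, τ_CB = 1.28×10^7 Pa; maximum is in AC.
τ_max = T_AC·r/J = 53.65·0.0138/5.61×10^-8 = 1.314×10^7 Pa.

1910 psi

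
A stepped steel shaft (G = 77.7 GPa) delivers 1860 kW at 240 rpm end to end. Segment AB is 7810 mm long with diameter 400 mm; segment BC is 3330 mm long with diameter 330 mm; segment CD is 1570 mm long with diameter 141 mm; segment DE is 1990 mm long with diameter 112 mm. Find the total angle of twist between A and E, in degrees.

9.56°

ω = 2π·240/60 = 25.13 rad/s, so T = P/ω = 1860×10³ / 25.13 = 74010 N·m.
J_AB = π(0.400)⁴/32 = 2.51×10^-3 m⁴; J_BC = π(0.330)⁴/32 = 1.16×10^-3 m⁴; J_CD = π(0.141)⁴/32 = 3.88×10^-5 m⁴; J_DE = π(0.112)⁴/32 = 1.54×10^-5 m⁴.
θ = (T/G)·Σ L_i/J_i = (74010/77.7×10⁹)·(7.81/2.51×10^-3 + 3.33/1.16×10^-3 + 1.57/3.88×10^-5 + 1.99/1.54×10^-5) = 0.1669 rad.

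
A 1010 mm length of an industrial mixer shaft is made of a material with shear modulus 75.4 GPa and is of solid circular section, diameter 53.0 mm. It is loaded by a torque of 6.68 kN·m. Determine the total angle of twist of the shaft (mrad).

116 mrad

J = πd⁴/32 = π(0.0530)⁴/32 = 7.746×10^-7 m⁴.
θ = T·L/(G·J) = 6680 × 1.01 / (75.4×10⁹ × 7.746×10^-7) = 0.1155 rad.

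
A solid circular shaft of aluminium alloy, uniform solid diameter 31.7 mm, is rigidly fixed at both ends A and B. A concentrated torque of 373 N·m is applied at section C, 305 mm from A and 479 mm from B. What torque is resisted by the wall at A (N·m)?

With uniform GJ and both ends fixed, compatibility θ_AC = θ_CB gives T_A·a = T_B·b, together with T_A + T_B = T₀.
T_A = T₀·b/(a+b) = 373.0·479/784.0 = 227.9 N·m; T_B = 145.1 N·m.

228 N·m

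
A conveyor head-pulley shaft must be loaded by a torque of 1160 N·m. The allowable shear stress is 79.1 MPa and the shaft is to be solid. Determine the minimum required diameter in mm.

For a solid shaft τ_max = 16T/(πd³), so d = (16T/(π τ_allow))^(1/3) = (16·1160/(π·7.91×10^7))^(1/3) = 0.04211 m.

42.1 mm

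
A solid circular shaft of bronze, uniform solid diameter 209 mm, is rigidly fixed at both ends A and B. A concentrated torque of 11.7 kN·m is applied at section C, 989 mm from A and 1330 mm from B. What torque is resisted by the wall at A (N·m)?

6710 N·m

With uniform GJ and both ends fixed, compatibility θ_AC = θ_CB gives T_A·a = T_B·b, together with T_A + T_B = T₀.
T_A = T₀·b/(a+b) = 11700·1330/2319 = 6710 N·m; T_B = 4990 N·m.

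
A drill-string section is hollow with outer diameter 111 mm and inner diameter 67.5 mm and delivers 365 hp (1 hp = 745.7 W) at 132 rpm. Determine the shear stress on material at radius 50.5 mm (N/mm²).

77.3 N/mm²

ω = 2π·132/60 = 13.82 rad/s, so T = P/ω = 365×745.7 / 13.82 = 19690 N·m.
J = π(d_o⁴ − d_i⁴)/32 = π(0.111⁴ − 0.0675⁴)/32 = 1.287×10^-5 m⁴.
Shear stress varies linearly with radius: τ = T·r/J = 19690 × 0.0505 / 1.287×10^-5 = 7.729×10^7 Pa.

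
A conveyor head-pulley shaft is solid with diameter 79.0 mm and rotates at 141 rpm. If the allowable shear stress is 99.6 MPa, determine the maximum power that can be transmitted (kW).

J = πd⁴/32 = π(0.0790)⁴/32 = 3.824×10^-6 m⁴.
T_max = τ_allow·J/r = 9.96×10^7 × 3.824×10^-6 / 0.0395 = 9642 N·m.
ω = 2π·141/60 = 14.77 rad/s, so P_max = T_max·ω = 1.424×10^5 W.

142 kW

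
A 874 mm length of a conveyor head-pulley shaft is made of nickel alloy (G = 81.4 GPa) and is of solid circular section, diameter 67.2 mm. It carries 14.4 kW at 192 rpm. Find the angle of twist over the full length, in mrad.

3.84 mrad

ω = 2π·192/60 = 20.11 rad/s, so T = P/ω = 14.4×10³ / 20.11 = 716.2 N·m.
J = πd⁴/32 = π(0.0672)⁴/32 = 2.002×10^-6 m⁴.
θ = T·L/(G·J) = 716.2 × 0.874 / (81.4×10⁹ × 2.002×10^-6) = 3.841×10^-3 rad.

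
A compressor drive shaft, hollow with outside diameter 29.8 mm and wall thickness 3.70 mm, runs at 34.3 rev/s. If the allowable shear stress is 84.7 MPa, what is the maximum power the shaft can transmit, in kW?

64.6 kW

J = π(d_o⁴ − d_i⁴)/32 = π(0.0298⁴ − 0.0224⁴)/32 = 5.271×10^-8 m⁴.
T_max = τ_allow·J/r = 8.47×10^7 × 5.271×10^-8 / 0.0149 = 299.6 N·m.
ω = 2π·34.3 = 215.5 rad/s, so P_max = T_max·ω = 6.457×10^4 W.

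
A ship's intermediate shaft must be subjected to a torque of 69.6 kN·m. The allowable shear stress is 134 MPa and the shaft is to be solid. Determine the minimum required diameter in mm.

For a solid shaft τ_max = 16T/(πd³), so d = (16T/(π τ_allow))^(1/3) = (16·69600/(π·1.34×10^8))^(1/3) = 0.1383 m.

138 mm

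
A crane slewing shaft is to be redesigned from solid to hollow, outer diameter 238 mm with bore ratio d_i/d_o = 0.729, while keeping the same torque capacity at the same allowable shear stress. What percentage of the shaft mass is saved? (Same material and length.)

Equal τ_max and T ⇒ the solid shaft needs d_s³ = d_o³(1−k⁴), so d_s = 238·(1−0.729⁴)^(1/3) = 213.1 mm.
Area ratio A_h/A_s = d_o²(1−k²)/d_s² = (1−k²)/(1−k⁴)^(2/3) = 0.5846.
Mass saving = 1 − 0.5846 = 41.5 %.

41.5 %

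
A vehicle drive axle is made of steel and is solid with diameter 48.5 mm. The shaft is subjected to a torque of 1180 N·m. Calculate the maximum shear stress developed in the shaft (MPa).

J = πd⁴/32 = π(0.0485)⁴/32 = 5.432×10^-7 m⁴.
τ_max = T·r/J = 1180 × 0.0243 / 5.432×10^-7 = 5.268×10^7 Pa.

52.7 MPa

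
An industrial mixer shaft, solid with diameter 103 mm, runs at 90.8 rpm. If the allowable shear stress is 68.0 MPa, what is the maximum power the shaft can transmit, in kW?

139 kW

J = πd⁴/32 = π(0.103)⁴/32 = 1.105×10^-5 m⁴.
T_max = τ_allow·J/r = 6.80×10^7 × 1.105×10^-5 / 0.0515 = 14590 N·m.
ω = 2π·90.8/60 = 9.509 rad/s, so P_max = T_max·ω = 1.387×10^5 W.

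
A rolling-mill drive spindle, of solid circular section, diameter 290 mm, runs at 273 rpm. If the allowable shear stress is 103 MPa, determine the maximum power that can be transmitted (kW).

14100 kW

J = πd⁴/32 = π(0.290)⁴/32 = 6.944×10^-4 m⁴.
T_max = τ_allow·J/r = 1.03×10^8 × 6.944×10^-4 / 0.145 = 493200 N·m.
ω = 2π·273/60 = 28.59 rad/s, so P_max = T_max·ω = 1.410×10^7 W.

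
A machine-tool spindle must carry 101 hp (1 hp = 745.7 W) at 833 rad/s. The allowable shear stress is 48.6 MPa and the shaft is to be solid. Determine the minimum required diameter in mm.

21.2 mm

ω = 833 rad/s, so T = P/ω = 101×745.7 / 833.0 = 90.42 N·m.
For a solid shaft τ_max = 16T/(πd³), so d = (16T/(π τ_allow))^(1/3) = (16·90.42/(π·4.86×10^7))^(1/3) = 0.02116 m.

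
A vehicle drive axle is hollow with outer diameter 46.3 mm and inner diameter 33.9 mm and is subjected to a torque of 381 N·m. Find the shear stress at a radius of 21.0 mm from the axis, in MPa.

24.9 MPa

J = π(d_o⁴ − d_i⁴)/32 = π(0.0463⁴ − 0.0339⁴)/32 = 3.215×10^-7 m⁴.
Shear stress varies linearly with radius: τ = T·r/J = 381.0 × 0.0210 / 3.215×10^-7 = 2.489×10^7 Pa.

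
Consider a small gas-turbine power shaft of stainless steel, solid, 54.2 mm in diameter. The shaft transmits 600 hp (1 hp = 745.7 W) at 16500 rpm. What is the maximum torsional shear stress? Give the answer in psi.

ω = 2π·16500/60 = 1728 rad/s, so T = P/ω = 600×745.7 / 1728 = 258.9 N·m.
J = πd⁴/32 = π(0.0542)⁴/32 = 8.472×10^-7 m⁴.
τ_max = T·r/J = 258.9 × 0.0271 / 8.472×10^-7 = 8.283×10^6 Pa.

1200 psi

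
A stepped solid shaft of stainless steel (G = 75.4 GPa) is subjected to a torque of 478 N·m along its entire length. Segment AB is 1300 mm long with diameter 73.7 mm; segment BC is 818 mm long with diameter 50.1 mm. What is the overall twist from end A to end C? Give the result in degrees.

0.643°

J_AB = π(0.0737)⁴/32 = 2.90×10^-6 m⁴; J_BC = π(0.0501)⁴/32 = 6.19×10^-7 m⁴.
θ = (T/G)·Σ L_i/J_i = (478.0/75.4×10⁹)·(1.30/2.90×10^-6 + 0.818/6.19×10^-7) = 0.01123 rad.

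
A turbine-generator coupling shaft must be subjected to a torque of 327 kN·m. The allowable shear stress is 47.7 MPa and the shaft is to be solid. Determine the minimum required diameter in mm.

327 mm

For a solid shaft τ_max = 16T/(πd³), so d = (16T/(π τ_allow))^(1/3) = (16·327000/(π·4.77×10^7))^(1/3) = 0.3268 m.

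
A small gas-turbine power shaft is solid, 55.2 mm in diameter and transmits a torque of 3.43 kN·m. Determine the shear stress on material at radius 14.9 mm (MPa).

56.1 MPa

J = πd⁴/32 = π(0.0552)⁴/32 = 9.115×10^-7 m⁴.
Shear stress varies linearly with radius: τ = T·r/J = 3430 × 0.0149 / 9.115×10^-7 = 5.607×10^7 Pa.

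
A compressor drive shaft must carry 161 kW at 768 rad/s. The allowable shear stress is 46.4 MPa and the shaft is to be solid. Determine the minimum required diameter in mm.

ω = 768 rad/s, so T = P/ω = 161×10³ / 768.0 = 209.6 N·m.
For a solid shaft τ_max = 16T/(πd³), so d = (16T/(π τ_allow))^(1/3) = (16·209.6/(π·4.64×10^7))^(1/3) = 0.02844 m.

28.4 mm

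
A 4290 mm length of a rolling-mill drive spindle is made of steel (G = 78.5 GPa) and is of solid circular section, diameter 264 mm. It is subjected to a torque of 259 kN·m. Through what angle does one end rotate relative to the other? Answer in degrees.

J = πd⁴/32 = π(0.264)⁴/32 = 4.769×10^-4 m⁴.
θ = T·L/(G·J) = 259000 × 4.29 / (78.5×10⁹ × 4.769×10^-4) = 0.02968 rad.

1.70°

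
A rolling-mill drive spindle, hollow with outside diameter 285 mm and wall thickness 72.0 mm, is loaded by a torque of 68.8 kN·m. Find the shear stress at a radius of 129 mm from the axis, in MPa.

14.6 MPa

J = π(d_o⁴ − d_i⁴)/32 = π(0.285⁴ − 0.141⁴)/32 = 6.089×10^-4 m⁴.
Shear stress varies linearly with radius: τ = T·r/J = 68800 × 0.129 / 6.089×10^-4 = 1.458×10^7 Pa.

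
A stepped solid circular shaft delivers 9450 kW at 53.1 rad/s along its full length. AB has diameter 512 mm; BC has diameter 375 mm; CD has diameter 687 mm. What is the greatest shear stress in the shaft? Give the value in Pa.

ω = 53.1 rad/s, so T = P/ω = 9450×10³ / 53.10 = 178000 N·m.
Under the same torque, τ_max = 16T/(πd³) is largest where d is smallest — segment BC (d = 375 mm).
τ_max = 16·178000/(π·(0.375)³) = 1.719×10^7 Pa.

1.72e7 Pa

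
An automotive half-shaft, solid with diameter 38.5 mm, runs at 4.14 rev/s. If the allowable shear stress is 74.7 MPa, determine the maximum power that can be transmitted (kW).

21.8 kW

J = πd⁴/32 = π(0.0385)⁴/32 = 2.157×10^-7 m⁴.
T_max = τ_allow·J/r = 7.47×10^7 × 2.157×10^-7 / 0.0192 = 837.0 N·m.
ω = 2π·4.14 = 26.01 rad/s, so P_max = T_max·ω = 2.177×10^4 W.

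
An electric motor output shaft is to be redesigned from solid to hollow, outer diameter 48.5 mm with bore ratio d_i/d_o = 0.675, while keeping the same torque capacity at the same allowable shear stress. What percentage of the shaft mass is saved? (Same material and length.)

36.4 %

Equal τ_max and T ⇒ the solid shaft needs d_s³ = d_o³(1−k⁴), so d_s = 48.5·(1−0.675⁴)^(1/3) = 44.88 mm.
Area ratio A_h/A_s = d_o²(1−k²)/d_s² = (1−k²)/(1−k⁴)^(2/3) = 0.6357.
Mass saving = 1 − 0.6357 = 36.4 %.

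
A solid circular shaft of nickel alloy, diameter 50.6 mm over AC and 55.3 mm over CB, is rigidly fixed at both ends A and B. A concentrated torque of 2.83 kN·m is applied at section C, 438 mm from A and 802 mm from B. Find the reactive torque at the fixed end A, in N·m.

1590 N·m

Compatibility: T_A·a/J_AC = T_B·b/J_CB with T_A + T_B = T₀.
J_AC = 6.44×10^-7 m⁴, J_CB = 9.18×10^-7 m⁴, so T_A = T₀·(J_AC/a)/((J_AC/a)+(J_CB/b)) = 1591 N·m, T_B = 1239 N·m.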